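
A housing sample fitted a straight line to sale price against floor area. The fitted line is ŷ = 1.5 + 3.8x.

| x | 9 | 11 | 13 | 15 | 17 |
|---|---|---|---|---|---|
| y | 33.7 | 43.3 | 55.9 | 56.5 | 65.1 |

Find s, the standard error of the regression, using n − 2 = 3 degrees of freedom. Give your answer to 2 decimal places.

s = 3.37

x=9: ŷ = 1.5 + 3.8·9 = 35.7; e = 33.7 − 35.7 = -2
x=11: ŷ = 1.5 + 3.8·11 = 43.3; e = 43.3 − 43.3 = 0
x=13: ŷ = 1.5 + 3.8·13 = 50.9; e = 55.9 − 50.9 = 5
x=15: ŷ = 1.5 + 3.8·15 = 58.5; e = 56.5 − 58.5 = -2
x=17: ŷ = 1.5 + 3.8·17 = 66.1; e = 65.1 − 66.1 = -1
SSE = 4 + 0 + 25 + 4 + 1 = 34
s = √(34/3) = √11.3333 ≈ 3.37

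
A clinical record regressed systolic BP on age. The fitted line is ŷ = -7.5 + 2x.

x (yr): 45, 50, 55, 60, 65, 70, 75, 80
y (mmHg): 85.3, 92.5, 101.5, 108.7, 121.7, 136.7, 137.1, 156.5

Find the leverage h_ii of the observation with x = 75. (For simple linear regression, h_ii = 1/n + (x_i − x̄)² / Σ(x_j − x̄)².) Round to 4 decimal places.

x̄ = (45 + 50 + 55 + 60 + 65 + 70 + 75 + 80)/8 = 62.5
Σ(x − x̄)² = 306.25 + 156.25 + 56.25 + 6.25 + 6.25 + 56.25 + 156.25 + 306.25 = 1050
h = 1/8 + (12.5)²/1050 = 0.125 + 0.14881 = 0.2738

h = 0.2738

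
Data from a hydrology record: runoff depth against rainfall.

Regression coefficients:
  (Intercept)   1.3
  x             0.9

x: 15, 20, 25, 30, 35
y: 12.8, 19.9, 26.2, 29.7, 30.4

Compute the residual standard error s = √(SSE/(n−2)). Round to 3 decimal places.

x=15: ŷ = 1.3 + 0.9·15 = 14.8; e = 12.8 − 14.8 = -2
x=20: ŷ = 1.3 + 0.9·20 = 19.3; e = 19.9 − 19.3 = 0.6
x=25: ŷ = 1.3 + 0.9·25 = 23.8; e = 26.2 − 23.8 = 2.4
x=30: ŷ = 1.3 + 0.9·30 = 28.3; e = 29.7 − 28.3 = 1.4
x=35: ŷ = 1.3 + 0.9·35 = 32.8; e = 30.4 − 32.8 = -2.4
SSE = 4 + 0.36 + 5.76 + 1.96 + 5.76 = 17.84
s = √(17.84/3) = √5.94667 ≈ 2.439

s = 2.439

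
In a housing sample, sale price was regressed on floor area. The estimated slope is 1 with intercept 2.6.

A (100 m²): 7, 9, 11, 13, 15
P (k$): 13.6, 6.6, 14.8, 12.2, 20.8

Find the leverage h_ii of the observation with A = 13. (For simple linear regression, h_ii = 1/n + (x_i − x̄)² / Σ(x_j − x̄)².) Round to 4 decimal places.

Ā = (7 + 9 + 11 + 13 + 15)/5 = 11
Σ(A − Ā)² = 16 + 4 + 0 + 4 + 16 = 40
h = 1/5 + (2)²/40 = 0.2 + 0.1 = 0.3000

h = 0.3000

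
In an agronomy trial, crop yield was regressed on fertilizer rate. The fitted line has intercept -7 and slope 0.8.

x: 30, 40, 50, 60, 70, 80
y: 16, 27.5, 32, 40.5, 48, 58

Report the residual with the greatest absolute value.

x=30: ŷ = -7 + 0.8·30 = 17; e = 16 − 17 = -1
x=40: ŷ = -7 + 0.8·40 = 25; e = 27.5 − 25 = 2.5
x=50: ŷ = -7 + 0.8·50 = 33; e = 32 − 33 = -1
x=60: ŷ = -7 + 0.8·60 = 41; e = 40.5 − 41 = -0.5
x=70: ŷ = -7 + 0.8·70 = 49; e = 48 − 49 = -1
x=80: ŷ = -7 + 0.8·80 = 57; e = 58 − 57 = 1
Largest |e| is 2.5 at x = 40, residual 2.5.

e = 2.5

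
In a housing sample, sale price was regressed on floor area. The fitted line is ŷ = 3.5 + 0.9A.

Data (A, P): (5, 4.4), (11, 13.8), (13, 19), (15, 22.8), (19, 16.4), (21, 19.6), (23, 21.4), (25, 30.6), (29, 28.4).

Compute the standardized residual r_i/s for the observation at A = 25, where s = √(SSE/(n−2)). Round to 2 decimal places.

1.12

A=5: ŷ = 3.5 + 0.9·5 = 8; r = 4.4 − 8 = -3.6
A=11: ŷ = 3.5 + 0.9·11 = 13.4; r = 13.8 − 13.4 = 0.4
A=13: ŷ = 3.5 + 0.9·13 = 15.2; r = 19 − 15.2 = 3.8
A=15: ŷ = 3.5 + 0.9·15 = 17; r = 22.8 − 17 = 5.8
A=19: ŷ = 3.5 + 0.9·19 = 20.6; r = 16.4 − 20.6 = -4.2
A=21: ŷ = 3.5 + 0.9·21 = 22.4; r = 19.6 − 22.4 = -2.8
A=23: ŷ = 3.5 + 0.9·23 = 24.2; r = 21.4 − 24.2 = -2.8
A=25: ŷ = 3.5 + 0.9·25 = 26; r = 30.6 − 26 = 4.6
A=29: ŷ = 3.5 + 0.9·29 = 29.6; r = 28.4 − 29.6 = -1.2
SSE = 12.96 + 0.16 + 14.44 + 33.64 + 17.64 + 7.84 + 7.84 + 21.16 + 1.44 = 117.12
s = √(117.12/7) = 4.09041
r/s = 4.6 / 4.09041 = 1.12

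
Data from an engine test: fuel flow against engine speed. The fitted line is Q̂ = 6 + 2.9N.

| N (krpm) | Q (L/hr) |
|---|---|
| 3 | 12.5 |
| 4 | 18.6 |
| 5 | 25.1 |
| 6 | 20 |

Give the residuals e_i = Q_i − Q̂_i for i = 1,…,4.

N=3: Q̂ = 6 + 2.9·3 = 14.7; e = 12.5 − 14.7 = -2.2
N=4: Q̂ = 6 + 2.9·4 = 17.6; e = 18.6 − 17.6 = 1
N=5: Q̂ = 6 + 2.9·5 = 20.5; e = 25.1 − 20.5 = 4.6
N=6: Q̂ = 6 + 2.9·6 = 23.4; e = 20 − 23.4 = -3.4

-2.2, 1, 4.6, -3.4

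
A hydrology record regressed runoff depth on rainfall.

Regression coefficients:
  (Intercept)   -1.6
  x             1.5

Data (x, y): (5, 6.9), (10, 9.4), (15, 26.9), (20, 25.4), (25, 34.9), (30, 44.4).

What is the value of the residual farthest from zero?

x=5: ŷ = -1.6 + 1.5·5 = 5.9; e = 6.9 − 5.9 = 1
x=10: ŷ = -1.6 + 1.5·10 = 13.4; e = 9.4 − 13.4 = -4
x=15: ŷ = -1.6 + 1.5·15 = 20.9; e = 26.9 − 20.9 = 6
x=20: ŷ = -1.6 + 1.5·20 = 28.4; e = 25.4 − 28.4 = -3
x=25: ŷ = -1.6 + 1.5·25 = 35.9; e = 34.9 − 35.9 = -1
x=30: ŷ = -1.6 + 1.5·30 = 43.4; e = 44.4 − 43.4 = 1
Largest |e| is 6 at x = 15, residual 6.

e = 6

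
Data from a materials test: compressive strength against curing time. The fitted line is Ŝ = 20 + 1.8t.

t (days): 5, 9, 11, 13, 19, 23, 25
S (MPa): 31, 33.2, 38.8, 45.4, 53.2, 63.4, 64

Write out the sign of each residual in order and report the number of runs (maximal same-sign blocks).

t=5: Ŝ = 20 + 1.8·5 = 29; r = 31 − 29 = 2
t=9: Ŝ = 20 + 1.8·9 = 36.2; r = 33.2 − 36.2 = -3
t=11: Ŝ = 20 + 1.8·11 = 39.8; r = 38.8 − 39.8 = -1
t=13: Ŝ = 20 + 1.8·13 = 43.4; r = 45.4 − 43.4 = 2
t=19: Ŝ = 20 + 1.8·19 = 54.2; r = 53.2 − 54.2 = -1
t=23: Ŝ = 20 + 1.8·23 = 61.4; r = 63.4 − 61.4 = 2
t=25: Ŝ = 20 + 1.8·25 = 65; r = 64 − 65 = -1
Signs: + − − + − + −
Runs: +×1, −×2, +×1, −×1, +×1, −×1 → 6

6 runs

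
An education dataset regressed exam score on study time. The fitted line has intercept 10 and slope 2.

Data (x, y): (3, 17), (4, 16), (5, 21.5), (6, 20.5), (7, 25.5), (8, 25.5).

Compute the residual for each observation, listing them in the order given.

1, -2, 1.5, -1.5, 1.5, -0.5

x=3: ŷ = 10 + 2·3 = 16; e = 17 − 16 = 1
x=4: ŷ = 10 + 2·4 = 18; e = 16 − 18 = -2
x=5: ŷ = 10 + 2·5 = 20; e = 21.5 − 20 = 1.5
x=6: ŷ = 10 + 2·6 = 22; e = 20.5 − 22 = -1.5
x=7: ŷ = 10 + 2·7 = 24; e = 25.5 − 24 = 1.5
x=8: ŷ = 10 + 2·8 = 26; e = 25.5 − 26 = -0.5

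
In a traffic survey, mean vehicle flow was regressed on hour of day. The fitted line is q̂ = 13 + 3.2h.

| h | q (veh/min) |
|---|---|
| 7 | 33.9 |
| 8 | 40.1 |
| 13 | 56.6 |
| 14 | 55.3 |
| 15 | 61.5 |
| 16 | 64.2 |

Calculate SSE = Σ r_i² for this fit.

SSE = 15

h=7: q̂ = 13 + 3.2·7 = 35.4; r = 33.9 − 35.4 = -1.5
h=8: q̂ = 13 + 3.2·8 = 38.6; r = 40.1 − 38.6 = 1.5
h=13: q̂ = 13 + 3.2·13 = 54.6; r = 56.6 − 54.6 = 2
h=14: q̂ = 13 + 3.2·14 = 57.8; r = 55.3 − 57.8 = -2.5
h=15: q̂ = 13 + 3.2·15 = 61; r = 61.5 − 61 = 0.5
h=16: q̂ = 13 + 3.2·16 = 64.2; r = 64.2 − 64.2 = 0
SSE = 2.25 + 2.25 + 4 + 6.25 + 0.25 + 0 = 15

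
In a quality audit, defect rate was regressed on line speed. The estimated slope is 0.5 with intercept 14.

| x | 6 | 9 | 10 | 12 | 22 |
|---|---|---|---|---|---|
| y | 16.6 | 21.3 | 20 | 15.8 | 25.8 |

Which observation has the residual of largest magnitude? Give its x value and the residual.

x=6: ŷ = 14 + 0.5·6 = 17; e = 16.6 − 17 = -0.4
x=9: ŷ = 14 + 0.5·9 = 18.5; e = 21.3 − 18.5 = 2.8
x=10: ŷ = 14 + 0.5·10 = 19; e = 20 − 19 = 1
x=12: ŷ = 14 + 0.5·12 = 20; e = 15.8 − 20 = -4.2
x=22: ŷ = 14 + 0.5·22 = 25; e = 25.8 − 25 = 0.8
Largest |e| is 4.2 at x = 12, residual -4.2.

x = 12, e = -4.2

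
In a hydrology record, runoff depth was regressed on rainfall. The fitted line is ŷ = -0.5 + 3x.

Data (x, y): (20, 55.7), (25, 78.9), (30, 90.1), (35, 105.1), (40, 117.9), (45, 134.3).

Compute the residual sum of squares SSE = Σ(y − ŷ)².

SSE = 37.12

x=20: ŷ = -0.5 + 3·20 = 59.5; e = 55.7 − 59.5 = -3.8
x=25: ŷ = -0.5 + 3·25 = 74.5; e = 78.9 − 74.5 = 4.4
x=30: ŷ = -0.5 + 3·30 = 89.5; e = 90.1 − 89.5 = 0.6
x=35: ŷ = -0.5 + 3·35 = 104.5; e = 105.1 − 104.5 = 0.6
x=40: ŷ = -0.5 + 3·40 = 119.5; e = 117.9 − 119.5 = -1.6
x=45: ŷ = -0.5 + 3·45 = 134.5; e = 134.3 − 134.5 = -0.2
SSE = 14.44 + 19.36 + 0.36 + 0.36 + 2.56 + 0.04 = 37.12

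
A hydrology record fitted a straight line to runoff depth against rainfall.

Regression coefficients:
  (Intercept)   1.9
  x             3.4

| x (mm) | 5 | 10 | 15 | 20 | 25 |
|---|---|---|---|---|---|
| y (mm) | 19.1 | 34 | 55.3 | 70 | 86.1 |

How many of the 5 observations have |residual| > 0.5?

3

x=5: ŷ = 1.9 + 3.4·5 = 18.9; r = 19.1 − 18.9 = 0.2
x=10: ŷ = 1.9 + 3.4·10 = 35.9; r = 34 − 35.9 = -1.9
x=15: ŷ = 1.9 + 3.4·15 = 52.9; r = 55.3 − 52.9 = 2.4
x=20: ŷ = 1.9 + 3.4·20 = 69.9; r = 70 − 69.9 = 0.1
x=25: ŷ = 1.9 + 3.4·25 = 86.9; r = 86.1 − 86.9 = -0.8
|r| > 0.5: x=10 (|r|=1.9), x=15 (|r|=2.4), x=25 (|r|=0.8) → 3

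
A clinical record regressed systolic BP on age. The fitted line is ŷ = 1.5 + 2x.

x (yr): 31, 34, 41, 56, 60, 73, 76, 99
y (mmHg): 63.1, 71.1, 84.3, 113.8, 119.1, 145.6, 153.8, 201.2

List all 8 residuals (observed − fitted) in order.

-0.4, 1.6, 0.8, 0.3, -2.4, -1.9, 0.3, 1.7

x=31: ŷ = 1.5 + 2·31 = 63.5; r = 63.1 − 63.5 = -0.4
x=34: ŷ = 1.5 + 2·34 = 69.5; r = 71.1 − 69.5 = 1.6
x=41: ŷ = 1.5 + 2·41 = 83.5; r = 84.3 − 83.5 = 0.8
x=56: ŷ = 1.5 + 2·56 = 113.5; r = 113.8 − 113.5 = 0.3
x=60: ŷ = 1.5 + 2·60 = 121.5; r = 119.1 − 121.5 = -2.4
x=73: ŷ = 1.5 + 2·73 = 147.5; r = 145.6 − 147.5 = -1.9
x=76: ŷ = 1.5 + 2·76 = 153.5; r = 153.8 − 153.5 = 0.3
x=99: ŷ = 1.5 + 2·99 = 199.5; r = 201.2 − 199.5 = 1.7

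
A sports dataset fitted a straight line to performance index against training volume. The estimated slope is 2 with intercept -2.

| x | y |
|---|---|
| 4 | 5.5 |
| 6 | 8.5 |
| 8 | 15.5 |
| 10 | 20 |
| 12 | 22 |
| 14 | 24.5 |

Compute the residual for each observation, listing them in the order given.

-0.5, -1.5, 1.5, 2, 0, -1.5

x=4: ŷ = -2 + 2·4 = 6; e = 5.5 − 6 = -0.5
x=6: ŷ = -2 + 2·6 = 10; e = 8.5 − 10 = -1.5
x=8: ŷ = -2 + 2·8 = 14; e = 15.5 − 14 = 1.5
x=10: ŷ = -2 + 2·10 = 18; e = 20 − 18 = 2
x=12: ŷ = -2 + 2·12 = 22; e = 22 − 22 = 0
x=14: ŷ = -2 + 2·14 = 26; e = 24.5 − 26 = -1.5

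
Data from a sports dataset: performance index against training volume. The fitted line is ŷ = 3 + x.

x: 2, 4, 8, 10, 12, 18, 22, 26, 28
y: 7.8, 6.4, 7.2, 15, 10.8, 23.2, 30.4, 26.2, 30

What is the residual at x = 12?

r = -4.2

ŷ = 3 + 12 = 15
r = 10.8 − 15 = -4.2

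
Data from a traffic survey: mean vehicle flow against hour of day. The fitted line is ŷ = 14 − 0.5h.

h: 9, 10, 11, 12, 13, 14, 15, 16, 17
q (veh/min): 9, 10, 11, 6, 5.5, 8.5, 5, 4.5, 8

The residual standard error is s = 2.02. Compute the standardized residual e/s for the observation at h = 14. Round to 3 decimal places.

0.743

ŷ = 14 − 0.5·14 = 7
e = 8.5 − 7 = 1.5
e/s = 1.5 / 2.02 = 0.743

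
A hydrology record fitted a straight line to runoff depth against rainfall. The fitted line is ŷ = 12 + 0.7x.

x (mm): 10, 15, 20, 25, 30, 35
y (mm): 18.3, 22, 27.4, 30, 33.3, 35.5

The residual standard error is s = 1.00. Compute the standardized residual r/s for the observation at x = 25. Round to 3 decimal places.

0.500

ŷ = 12 + 0.7·25 = 29.5
r = 30 − 29.5 = 0.5
r/s = 0.5 / 1.00 = 0.500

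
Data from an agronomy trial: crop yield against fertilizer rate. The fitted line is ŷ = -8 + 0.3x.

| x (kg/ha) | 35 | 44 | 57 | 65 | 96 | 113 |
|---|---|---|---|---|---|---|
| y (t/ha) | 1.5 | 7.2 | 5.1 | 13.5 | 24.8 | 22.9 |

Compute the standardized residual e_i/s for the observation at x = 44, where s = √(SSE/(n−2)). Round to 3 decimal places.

0.566

x=35: ŷ = -8 + 0.3·35 = 2.5; e = 1.5 − 2.5 = -1
x=44: ŷ = -8 + 0.3·44 = 5.2; e = 7.2 − 5.2 = 2
x=57: ŷ = -8 + 0.3·57 = 9.1; e = 5.1 − 9.1 = -4
x=65: ŷ = -8 + 0.3·65 = 11.5; e = 13.5 − 11.5 = 2
x=96: ŷ = -8 + 0.3·96 = 20.8; e = 24.8 − 20.8 = 4
x=113: ŷ = -8 + 0.3·113 = 25.9; e = 22.9 − 25.9 = -3
SSE = 1 + 4 + 16 + 4 + 16 + 9 = 50
s = √(50/4) = 3.53553
e/s = 2 / 3.53553 = 0.566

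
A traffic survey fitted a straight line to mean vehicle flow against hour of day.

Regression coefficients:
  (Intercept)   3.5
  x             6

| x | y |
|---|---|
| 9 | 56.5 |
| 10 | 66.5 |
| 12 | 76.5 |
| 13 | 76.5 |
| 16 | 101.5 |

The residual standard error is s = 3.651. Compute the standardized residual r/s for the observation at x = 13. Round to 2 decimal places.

ŷ = 3.5 + 6·13 = 81.5
r = 76.5 − 81.5 = -5
r/s = -5 / 3.651 = -1.37

-1.37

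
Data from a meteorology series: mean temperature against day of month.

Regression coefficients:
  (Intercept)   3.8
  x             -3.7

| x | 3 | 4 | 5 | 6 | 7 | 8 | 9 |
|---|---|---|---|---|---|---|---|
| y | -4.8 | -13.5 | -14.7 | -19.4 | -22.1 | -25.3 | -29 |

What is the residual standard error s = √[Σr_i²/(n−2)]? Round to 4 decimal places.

x=3: ŷ = 3.8 − 3.7·3 = -7.3; r = -4.8 − (-7.3) = 2.5
x=4: ŷ = 3.8 − 3.7·4 = -11; r = -13.5 − (-11) = -2.5
x=5: ŷ = 3.8 − 3.7·5 = -14.7; r = -14.7 − (-14.7) = 0
x=6: ŷ = 3.8 − 3.7·6 = -18.4; r = -19.4 − (-18.4) = -1
x=7: ŷ = 3.8 − 3.7·7 = -22.1; r = -22.1 − (-22.1) = 0
x=8: ŷ = 3.8 − 3.7·8 = -25.8; r = -25.3 − (-25.8) = 0.5
x=9: ŷ = 3.8 − 3.7·9 = -29.5; r = -29 − (-29.5) = 0.5
SSE = 6.25 + 6.25 + 0 + 1 + 0 + 0.25 + 0.25 = 14
s = √(14/5) = √2.8 ≈ 1.6733

s = 1.6733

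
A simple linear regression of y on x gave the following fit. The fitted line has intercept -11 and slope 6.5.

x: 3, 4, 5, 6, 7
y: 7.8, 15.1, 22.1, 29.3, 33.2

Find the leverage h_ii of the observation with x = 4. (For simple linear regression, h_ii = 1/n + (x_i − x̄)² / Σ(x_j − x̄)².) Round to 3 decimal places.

h = 0.300

x̄ = (3 + 4 + 5 + 6 + 7)/5 = 5
Σ(x − x̄)² = 4 + 1 + 0 + 1 + 4 = 10
h = 1/5 + (-1)²/10 = 0.2 + 0.1 = 0.300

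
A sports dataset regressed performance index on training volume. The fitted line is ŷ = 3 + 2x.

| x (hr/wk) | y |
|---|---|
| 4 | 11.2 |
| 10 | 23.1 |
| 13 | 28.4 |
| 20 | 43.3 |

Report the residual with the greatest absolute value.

r = -0.6

x=4: ŷ = 3 + 2·4 = 11; r = 11.2 − 11 = 0.2
x=10: ŷ = 3 + 2·10 = 23; r = 23.1 − 23 = 0.1
x=13: ŷ = 3 + 2·13 = 29; r = 28.4 − 29 = -0.6
x=20: ŷ = 3 + 2·20 = 43; r = 43.3 − 43 = 0.3
Largest |r| is 0.6 at x = 13, residual -0.6.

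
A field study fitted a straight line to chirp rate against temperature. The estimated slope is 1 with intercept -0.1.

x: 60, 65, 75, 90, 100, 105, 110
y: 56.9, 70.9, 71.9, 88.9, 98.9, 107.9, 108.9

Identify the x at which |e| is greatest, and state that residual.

x = 65, e = 6

x=60: ŷ = -0.1 + 60 = 59.9; e = 56.9 − 59.9 = -3
x=65: ŷ = -0.1 + 65 = 64.9; e = 70.9 − 64.9 = 6
x=75: ŷ = -0.1 + 75 = 74.9; e = 71.9 − 74.9 = -3
x=90: ŷ = -0.1 + 90 = 89.9; e = 88.9 − 89.9 = -1
x=100: ŷ = -0.1 + 100 = 99.9; e = 98.9 − 99.9 = -1
x=105: ŷ = -0.1 + 105 = 104.9; e = 107.9 − 104.9 = 3
x=110: ŷ = -0.1 + 110 = 109.9; e = 108.9 − 109.9 = -1
Largest |e| is 6 at x = 65, residual 6.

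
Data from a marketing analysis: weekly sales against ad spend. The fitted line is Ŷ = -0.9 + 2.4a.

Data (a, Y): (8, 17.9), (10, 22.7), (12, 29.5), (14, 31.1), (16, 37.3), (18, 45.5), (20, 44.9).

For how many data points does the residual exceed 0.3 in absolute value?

6

a=8: Ŷ = -0.9 + 2.4·8 = 18.3; r = 17.9 − 18.3 = -0.4
a=10: Ŷ = -0.9 + 2.4·10 = 23.1; r = 22.7 − 23.1 = -0.4
a=12: Ŷ = -0.9 + 2.4·12 = 27.9; r = 29.5 − 27.9 = 1.6
a=14: Ŷ = -0.9 + 2.4·14 = 32.7; r = 31.1 − 32.7 = -1.6
a=16: Ŷ = -0.9 + 2.4·16 = 37.5; r = 37.3 − 37.5 = -0.2
a=18: Ŷ = -0.9 + 2.4·18 = 42.3; r = 45.5 − 42.3 = 3.2
a=20: Ŷ = -0.9 + 2.4·20 = 47.1; r = 44.9 − 47.1 = -2.2
|r| > 0.3: a=8 (|r|=0.4), a=10 (|r|=0.4), a=12 (|r|=1.6), a=14 (|r|=1.6), a=18 (|r|=3.2), a=20 (|r|=2.2) → 6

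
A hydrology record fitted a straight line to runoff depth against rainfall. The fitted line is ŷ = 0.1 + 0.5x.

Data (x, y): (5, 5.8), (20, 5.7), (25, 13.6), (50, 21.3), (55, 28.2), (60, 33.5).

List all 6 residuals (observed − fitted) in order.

3.2, -4.4, 1, -3.8, 0.6, 3.4

x=5: ŷ = 0.1 + 0.5·5 = 2.6; e = 5.8 − 2.6 = 3.2
x=20: ŷ = 0.1 + 0.5·20 = 10.1; e = 5.7 − 10.1 = -4.4
x=25: ŷ = 0.1 + 0.5·25 = 12.6; e = 13.6 − 12.6 = 1
x=50: ŷ = 0.1 + 0.5·50 = 25.1; e = 21.3 − 25.1 = -3.8
x=55: ŷ = 0.1 + 0.5·55 = 27.6; e = 28.2 − 27.6 = 0.6
x=60: ŷ = 0.1 + 0.5·60 = 30.1; e = 33.5 − 30.1 = 3.4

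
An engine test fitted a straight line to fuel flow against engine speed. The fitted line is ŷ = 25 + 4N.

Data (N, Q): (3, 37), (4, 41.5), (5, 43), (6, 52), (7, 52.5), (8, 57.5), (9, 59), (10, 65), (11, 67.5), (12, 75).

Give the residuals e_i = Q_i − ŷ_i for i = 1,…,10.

0, 0.5, -2, 3, -0.5, 0.5, -2, 0, -1.5, 2

N=3: ŷ = 25 + 4·3 = 37; e = 37 − 37 = 0
N=4: ŷ = 25 + 4·4 = 41; e = 41.5 − 41 = 0.5
N=5: ŷ = 25 + 4·5 = 45; e = 43 − 45 = -2
N=6: ŷ = 25 + 4·6 = 49; e = 52 − 49 = 3
N=7: ŷ = 25 + 4·7 = 53; e = 52.5 − 53 = -0.5
N=8: ŷ = 25 + 4·8 = 57; e = 57.5 − 57 = 0.5
N=9: ŷ = 25 + 4·9 = 61; e = 59 − 61 = -2
N=10: ŷ = 25 + 4·10 = 65; e = 65 − 65 = 0
N=11: ŷ = 25 + 4·11 = 69; e = 67.5 − 69 = -1.5
N=12: ŷ = 25 + 4·12 = 73; e = 75 − 73 = 2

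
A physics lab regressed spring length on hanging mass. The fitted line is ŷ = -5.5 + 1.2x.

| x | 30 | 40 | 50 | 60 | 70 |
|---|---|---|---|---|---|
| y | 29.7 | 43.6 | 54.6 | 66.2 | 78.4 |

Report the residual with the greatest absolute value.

e = 1.1

x=30: ŷ = -5.5 + 1.2·30 = 30.5; e = 29.7 − 30.5 = -0.8
x=40: ŷ = -5.5 + 1.2·40 = 42.5; e = 43.6 − 42.5 = 1.1
x=50: ŷ = -5.5 + 1.2·50 = 54.5; e = 54.6 − 54.5 = 0.1
x=60: ŷ = -5.5 + 1.2·60 = 66.5; e = 66.2 − 66.5 = -0.3
x=70: ŷ = -5.5 + 1.2·70 = 78.5; e = 78.4 − 78.5 = -0.1
Largest |e| is 1.1 at x = 40, residual 1.1.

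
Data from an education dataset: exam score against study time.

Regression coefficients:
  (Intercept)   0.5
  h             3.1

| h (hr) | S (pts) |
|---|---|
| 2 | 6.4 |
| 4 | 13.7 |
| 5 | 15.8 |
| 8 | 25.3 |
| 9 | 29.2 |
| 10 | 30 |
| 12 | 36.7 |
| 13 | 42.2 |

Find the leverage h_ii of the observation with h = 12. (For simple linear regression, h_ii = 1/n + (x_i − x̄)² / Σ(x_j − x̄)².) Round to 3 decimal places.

h = 0.284

h̄ = (2 + 4 + 5 + 8 + 9 + 10 + 12 + 13)/8 = 7.875
Σ(h − h̄)² = 34.5156 + 15.0156 + 8.26562 + 0.015625 + 1.26562 + 4.51562 + 17.0156 + 26.2656 = 106.875
h = 1/8 + (4.125)²/106.875 = 0.125 + 0.159211 = 0.284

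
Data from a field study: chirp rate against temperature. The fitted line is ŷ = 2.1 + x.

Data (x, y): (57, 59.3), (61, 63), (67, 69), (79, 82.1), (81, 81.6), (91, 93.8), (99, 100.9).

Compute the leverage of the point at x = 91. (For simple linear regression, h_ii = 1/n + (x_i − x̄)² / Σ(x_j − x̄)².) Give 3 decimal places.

h = 0.289

x̄ = (57 + 61 + 67 + 79 + 81 + 91 + 99)/7 = 76.4286
Σ(x − x̄)² = 377.469 + 238.041 + 88.898 + 6.61224 + 20.898 + 212.327 + 509.469 = 1453.71
h = 1/7 + (14.5714)²/1453.71 = 0.142857 + 0.146058 = 0.289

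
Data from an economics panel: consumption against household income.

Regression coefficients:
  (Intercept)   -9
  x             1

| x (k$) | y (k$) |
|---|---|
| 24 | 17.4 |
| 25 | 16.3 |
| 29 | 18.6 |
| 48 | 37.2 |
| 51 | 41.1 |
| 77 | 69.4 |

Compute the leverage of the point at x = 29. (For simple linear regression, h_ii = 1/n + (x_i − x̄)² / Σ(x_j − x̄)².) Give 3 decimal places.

h = 0.250

x̄ = (24 + 25 + 29 + 48 + 51 + 77)/6 = 42.3333
Σ(x − x̄)² = 336.111 + 300.444 + 177.778 + 32.1111 + 75.1111 + 1201.78 = 2123.33
h = 1/6 + (-13.3333)²/2123.33 = 0.166667 + 0.0837258 = 0.250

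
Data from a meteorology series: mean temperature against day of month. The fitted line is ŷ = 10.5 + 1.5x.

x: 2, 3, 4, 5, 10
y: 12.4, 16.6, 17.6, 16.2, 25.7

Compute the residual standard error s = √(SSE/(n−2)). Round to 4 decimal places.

s = 1.6593

x=2: ŷ = 10.5 + 1.5·2 = 13.5; e = 12.4 − 13.5 = -1.1
x=3: ŷ = 10.5 + 1.5·3 = 15; e = 16.6 − 15 = 1.6
x=4: ŷ = 10.5 + 1.5·4 = 16.5; e = 17.6 − 16.5 = 1.1
x=5: ŷ = 10.5 + 1.5·5 = 18; e = 16.2 − 18 = -1.8
x=10: ŷ = 10.5 + 1.5·10 = 25.5; e = 25.7 − 25.5 = 0.2
SSE = 1.21 + 2.56 + 1.21 + 3.24 + 0.04 = 8.26
s = √(8.26/3) = √2.75333 ≈ 1.6593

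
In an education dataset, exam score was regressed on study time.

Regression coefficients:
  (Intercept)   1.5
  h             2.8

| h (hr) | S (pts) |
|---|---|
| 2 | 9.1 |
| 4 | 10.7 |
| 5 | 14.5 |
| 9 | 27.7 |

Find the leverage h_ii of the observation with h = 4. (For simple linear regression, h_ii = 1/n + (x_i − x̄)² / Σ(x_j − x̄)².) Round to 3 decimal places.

h = 0.288

h̄ = (2 + 4 + 5 + 9)/4 = 5
Σ(h − h̄)² = 9 + 1 + 0 + 16 = 26
h = 1/4 + (-1)²/26 = 0.25 + 0.0384615 = 0.288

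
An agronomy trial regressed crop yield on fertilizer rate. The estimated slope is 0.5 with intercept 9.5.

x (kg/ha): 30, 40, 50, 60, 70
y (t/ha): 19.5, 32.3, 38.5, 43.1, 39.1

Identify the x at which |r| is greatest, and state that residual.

x=30: ŷ = 9.5 + 0.5·30 = 24.5; r = 19.5 − 24.5 = -5
x=40: ŷ = 9.5 + 0.5·40 = 29.5; r = 32.3 − 29.5 = 2.8
x=50: ŷ = 9.5 + 0.5·50 = 34.5; r = 38.5 − 34.5 = 4
x=60: ŷ = 9.5 + 0.5·60 = 39.5; r = 43.1 − 39.5 = 3.6
x=70: ŷ = 9.5 + 0.5·70 = 44.5; r = 39.1 − 44.5 = -5.4
Largest |r| is 5.4 at x = 70, residual -5.4.

x = 70, r = -5.4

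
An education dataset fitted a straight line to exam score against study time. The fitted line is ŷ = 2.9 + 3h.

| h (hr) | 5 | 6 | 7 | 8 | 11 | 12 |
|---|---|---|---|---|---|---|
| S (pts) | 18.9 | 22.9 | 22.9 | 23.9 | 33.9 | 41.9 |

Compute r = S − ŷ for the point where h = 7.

ŷ = 2.9 + 3·7 = 23.9
r = 22.9 − 23.9 = -1

r = -1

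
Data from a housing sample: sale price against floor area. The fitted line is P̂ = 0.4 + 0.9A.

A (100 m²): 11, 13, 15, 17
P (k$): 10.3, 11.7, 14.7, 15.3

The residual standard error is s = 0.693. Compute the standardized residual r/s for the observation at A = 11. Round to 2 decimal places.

0.00

P̂ = 0.4 + 0.9·11 = 10.3
r = 10.3 − 10.3 = 0
r/s = 0 / 0.693 = 0.00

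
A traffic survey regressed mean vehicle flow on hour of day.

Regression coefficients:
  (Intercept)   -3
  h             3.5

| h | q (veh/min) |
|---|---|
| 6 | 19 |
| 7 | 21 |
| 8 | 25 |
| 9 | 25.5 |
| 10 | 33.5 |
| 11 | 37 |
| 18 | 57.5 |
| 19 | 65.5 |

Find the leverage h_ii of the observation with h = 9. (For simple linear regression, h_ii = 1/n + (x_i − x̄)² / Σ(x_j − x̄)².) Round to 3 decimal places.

h̄ = (6 + 7 + 8 + 9 + 10 + 11 + 18 + 19)/8 = 11
Σ(h − h̄)² = 25 + 16 + 9 + 4 + 1 + 0 + 49 + 64 = 168
h = 1/8 + (-2)²/168 = 0.125 + 0.0238095 = 0.149

h = 0.149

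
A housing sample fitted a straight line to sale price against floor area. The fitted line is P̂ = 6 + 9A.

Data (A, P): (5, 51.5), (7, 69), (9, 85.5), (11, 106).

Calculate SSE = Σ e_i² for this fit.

SSE = 3.5

A=5: P̂ = 6 + 9·5 = 51; e = 51.5 − 51 = 0.5
A=7: P̂ = 6 + 9·7 = 69; e = 69 − 69 = 0
A=9: P̂ = 6 + 9·9 = 87; e = 85.5 − 87 = -1.5
A=11: P̂ = 6 + 9·11 = 105; e = 106 − 105 = 1
SSE = 0.25 + 0 + 2.25 + 1 = 3.5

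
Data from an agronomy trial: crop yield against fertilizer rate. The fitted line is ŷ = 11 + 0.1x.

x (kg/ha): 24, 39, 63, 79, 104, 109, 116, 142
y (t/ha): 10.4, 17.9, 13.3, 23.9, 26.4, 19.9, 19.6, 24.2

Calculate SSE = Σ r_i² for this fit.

x=24: ŷ = 11 + 0.1·24 = 13.4; r = 10.4 − 13.4 = -3
x=39: ŷ = 11 + 0.1·39 = 14.9; r = 17.9 − 14.9 = 3
x=63: ŷ = 11 + 0.1·63 = 17.3; r = 13.3 − 17.3 = -4
x=79: ŷ = 11 + 0.1·79 = 18.9; r = 23.9 − 18.9 = 5
x=104: ŷ = 11 + 0.1·104 = 21.4; r = 26.4 − 21.4 = 5
x=109: ŷ = 11 + 0.1·109 = 21.9; r = 19.9 − 21.9 = -2
x=116: ŷ = 11 + 0.1·116 = 22.6; r = 19.6 − 22.6 = -3
x=142: ŷ = 11 + 0.1·142 = 25.2; r = 24.2 − 25.2 = -1
SSE = 9 + 9 + 16 + 25 + 25 + 4 + 9 + 1 = 98

SSE = 98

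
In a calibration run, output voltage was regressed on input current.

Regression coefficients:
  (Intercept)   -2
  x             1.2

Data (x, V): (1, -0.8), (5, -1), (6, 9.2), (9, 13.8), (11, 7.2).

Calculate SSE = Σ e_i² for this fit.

SSE = 82

x=1: ŷ = -2 + 1.2·1 = -0.8; e = -0.8 − (-0.8) = 0
x=5: ŷ = -2 + 1.2·5 = 4; e = -1 − 4 = -5
x=6: ŷ = -2 + 1.2·6 = 5.2; e = 9.2 − 5.2 = 4
x=9: ŷ = -2 + 1.2·9 = 8.8; e = 13.8 − 8.8 = 5
x=11: ŷ = -2 + 1.2·11 = 11.2; e = 7.2 − 11.2 = -4
SSE = 0 + 25 + 16 + 25 + 16 = 82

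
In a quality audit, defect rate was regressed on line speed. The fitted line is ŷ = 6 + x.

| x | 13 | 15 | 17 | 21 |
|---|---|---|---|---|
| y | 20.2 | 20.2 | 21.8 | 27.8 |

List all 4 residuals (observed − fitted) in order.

x=13: ŷ = 6 + 13 = 19; r = 20.2 − 19 = 1.2
x=15: ŷ = 6 + 15 = 21; r = 20.2 − 21 = -0.8
x=17: ŷ = 6 + 17 = 23; r = 21.8 − 23 = -1.2
x=21: ŷ = 6 + 21 = 27; r = 27.8 − 27 = 0.8

1.2, -0.8, -1.2, 0.8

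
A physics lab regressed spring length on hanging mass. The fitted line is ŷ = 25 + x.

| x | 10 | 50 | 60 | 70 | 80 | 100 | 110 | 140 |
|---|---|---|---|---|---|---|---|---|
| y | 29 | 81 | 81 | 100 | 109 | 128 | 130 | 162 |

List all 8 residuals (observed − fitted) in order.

x=10: ŷ = 25 + 10 = 35; e = 29 − 35 = -6
x=50: ŷ = 25 + 50 = 75; e = 81 − 75 = 6
x=60: ŷ = 25 + 60 = 85; e = 81 − 85 = -4
x=70: ŷ = 25 + 70 = 95; e = 100 − 95 = 5
x=80: ŷ = 25 + 80 = 105; e = 109 − 105 = 4
x=100: ŷ = 25 + 100 = 125; e = 128 − 125 = 3
x=110: ŷ = 25 + 110 = 135; e = 130 − 135 = -5
x=140: ŷ = 25 + 140 = 165; e = 162 − 165 = -3

-6, 6, -4, 5, 4, 3, -5, -3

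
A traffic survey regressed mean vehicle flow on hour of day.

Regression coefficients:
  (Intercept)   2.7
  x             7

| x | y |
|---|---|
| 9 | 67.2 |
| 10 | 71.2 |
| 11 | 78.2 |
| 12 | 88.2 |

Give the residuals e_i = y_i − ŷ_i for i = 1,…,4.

1.5, -1.5, -1.5, 1.5

x=9: ŷ = 2.7 + 7·9 = 65.7; e = 67.2 − 65.7 = 1.5
x=10: ŷ = 2.7 + 7·10 = 72.7; e = 71.2 − 72.7 = -1.5
x=11: ŷ = 2.7 + 7·11 = 79.7; e = 78.2 − 79.7 = -1.5
x=12: ŷ = 2.7 + 7·12 = 86.7; e = 88.2 − 86.7 = 1.5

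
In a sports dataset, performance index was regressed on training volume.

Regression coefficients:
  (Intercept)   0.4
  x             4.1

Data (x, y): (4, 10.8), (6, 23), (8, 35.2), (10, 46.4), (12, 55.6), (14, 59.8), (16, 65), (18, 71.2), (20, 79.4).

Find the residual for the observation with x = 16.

r = -1

ŷ = 0.4 + 4.1·16 = 66
r = 65 − 66 = -1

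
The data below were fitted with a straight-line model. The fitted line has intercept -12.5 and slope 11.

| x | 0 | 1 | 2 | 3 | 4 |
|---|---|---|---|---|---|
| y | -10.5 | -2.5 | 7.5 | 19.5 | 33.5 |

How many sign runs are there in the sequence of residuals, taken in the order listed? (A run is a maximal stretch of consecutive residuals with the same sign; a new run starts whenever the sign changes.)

3 runs

x=0: ŷ = -12.5 + 11·0 = -12.5; e = -10.5 − (-12.5) = 2
x=1: ŷ = -12.5 + 11·1 = -1.5; e = -2.5 − (-1.5) = -1
x=2: ŷ = -12.5 + 11·2 = 9.5; e = 7.5 − 9.5 = -2
x=3: ŷ = -12.5 + 11·3 = 20.5; e = 19.5 − 20.5 = -1
x=4: ŷ = -12.5 + 11·4 = 31.5; e = 33.5 − 31.5 = 2
Signs: + − − − +
Runs: +×1, −×3, +×1 → 3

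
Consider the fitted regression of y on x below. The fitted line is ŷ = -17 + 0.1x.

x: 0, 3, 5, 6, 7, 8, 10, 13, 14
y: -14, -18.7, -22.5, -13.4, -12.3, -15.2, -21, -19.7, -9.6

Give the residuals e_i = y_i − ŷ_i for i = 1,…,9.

3, -2, -6, 3, 4, 1, -5, -4, 6

x=0: ŷ = -17 + 0.1·0 = -17; e = -14 − (-17) = 3
x=3: ŷ = -17 + 0.1·3 = -16.7; e = -18.7 − (-16.7) = -2
x=5: ŷ = -17 + 0.1·5 = -16.5; e = -22.5 − (-16.5) = -6
x=6: ŷ = -17 + 0.1·6 = -16.4; e = -13.4 − (-16.4) = 3
x=7: ŷ = -17 + 0.1·7 = -16.3; e = -12.3 − (-16.3) = 4
x=8: ŷ = -17 + 0.1·8 = -16.2; e = -15.2 − (-16.2) = 1
x=10: ŷ = -17 + 0.1·10 = -16; e = -21 − (-16) = -5
x=13: ŷ = -17 + 0.1·13 = -15.7; e = -19.7 − (-15.7) = -4
x=14: ŷ = -17 + 0.1·14 = -15.6; e = -9.6 − (-15.6) = 6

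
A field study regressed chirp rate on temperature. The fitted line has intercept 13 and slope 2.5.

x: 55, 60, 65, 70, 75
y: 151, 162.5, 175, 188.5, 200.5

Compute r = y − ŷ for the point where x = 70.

ŷ = 13 + 2.5·70 = 188
r = 188.5 − 188 = 0.5

r = 0.5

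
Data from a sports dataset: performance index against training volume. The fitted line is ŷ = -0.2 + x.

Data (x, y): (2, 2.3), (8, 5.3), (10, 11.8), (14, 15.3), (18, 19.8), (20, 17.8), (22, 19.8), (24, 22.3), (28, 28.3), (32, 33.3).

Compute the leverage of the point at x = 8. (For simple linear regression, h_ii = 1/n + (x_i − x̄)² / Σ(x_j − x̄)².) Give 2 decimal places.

h = 0.22

x̄ = (2 + 8 + 10 + 14 + 18 + 20 + 22 + 24 + 28 + 32)/10 = 17.8
Σ(x − x̄)² = 249.64 + 96.04 + 60.84 + 14.44 + 0.04 + 4.84 + 17.64 + 38.44 + 104.04 + 201.64 = 787.6
h = 1/10 + (-9.8)²/787.6 = 0.1 + 0.12194 = 0.22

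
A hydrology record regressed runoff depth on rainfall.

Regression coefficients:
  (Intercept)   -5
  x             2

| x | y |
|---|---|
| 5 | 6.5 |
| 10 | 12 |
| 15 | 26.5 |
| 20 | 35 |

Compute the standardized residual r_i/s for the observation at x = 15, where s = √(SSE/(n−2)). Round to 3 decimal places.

0.577

x=5: ŷ = -5 + 2·5 = 5; r = 6.5 − 5 = 1.5
x=10: ŷ = -5 + 2·10 = 15; r = 12 − 15 = -3
x=15: ŷ = -5 + 2·15 = 25; r = 26.5 − 25 = 1.5
x=20: ŷ = -5 + 2·20 = 35; r = 35 − 35 = 0
SSE = 2.25 + 9 + 2.25 + 0 = 13.5
s = √(13.5/2) = 2.59808
r/s = 1.5 / 2.59808 = 0.577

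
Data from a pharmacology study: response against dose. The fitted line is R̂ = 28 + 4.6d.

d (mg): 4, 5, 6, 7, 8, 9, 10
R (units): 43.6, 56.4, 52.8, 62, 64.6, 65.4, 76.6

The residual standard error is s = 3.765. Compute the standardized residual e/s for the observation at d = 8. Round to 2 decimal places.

-0.05

R̂ = 28 + 4.6·8 = 64.8
e = 64.6 − 64.8 = -0.2
e/s = -0.2 / 3.765 = -0.05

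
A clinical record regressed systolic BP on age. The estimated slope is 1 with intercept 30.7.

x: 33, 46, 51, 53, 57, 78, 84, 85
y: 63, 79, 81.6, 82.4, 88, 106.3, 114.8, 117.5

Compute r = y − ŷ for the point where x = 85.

r = 1.8

ŷ = 30.7 + 85 = 115.7
r = 117.5 − 115.7 = 1.8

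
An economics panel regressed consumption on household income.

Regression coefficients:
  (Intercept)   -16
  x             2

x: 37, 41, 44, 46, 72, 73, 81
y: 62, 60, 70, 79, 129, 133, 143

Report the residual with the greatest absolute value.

x=37: ŷ = -16 + 2·37 = 58; r = 62 − 58 = 4
x=41: ŷ = -16 + 2·41 = 66; r = 60 − 66 = -6
x=44: ŷ = -16 + 2·44 = 72; r = 70 − 72 = -2
x=46: ŷ = -16 + 2·46 = 76; r = 79 − 76 = 3
x=72: ŷ = -16 + 2·72 = 128; r = 129 − 128 = 1
x=73: ŷ = -16 + 2·73 = 130; r = 133 − 130 = 3
x=81: ŷ = -16 + 2·81 = 146; r = 143 − 146 = -3
Largest |r| is 6 at x = 41, residual -6.

r = -6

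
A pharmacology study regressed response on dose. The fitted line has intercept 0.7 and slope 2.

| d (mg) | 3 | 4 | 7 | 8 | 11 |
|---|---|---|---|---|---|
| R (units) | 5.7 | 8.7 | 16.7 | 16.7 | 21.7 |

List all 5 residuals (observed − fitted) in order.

-1, 0, 2, 0, -1

d=3: R̂ = 0.7 + 2·3 = 6.7; e = 5.7 − 6.7 = -1
d=4: R̂ = 0.7 + 2·4 = 8.7; e = 8.7 − 8.7 = 0
d=7: R̂ = 0.7 + 2·7 = 14.7; e = 16.7 − 14.7 = 2
d=8: R̂ = 0.7 + 2·8 = 16.7; e = 16.7 − 16.7 = 0
d=11: R̂ = 0.7 + 2·11 = 22.7; e = 21.7 − 22.7 = -1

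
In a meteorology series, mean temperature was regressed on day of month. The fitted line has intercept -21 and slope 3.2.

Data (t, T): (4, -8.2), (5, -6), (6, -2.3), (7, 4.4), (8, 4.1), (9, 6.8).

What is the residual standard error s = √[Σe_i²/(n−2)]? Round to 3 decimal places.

s = 1.696

t=4: T̂ = -21 + 3.2·4 = -8.2; e = -8.2 − (-8.2) = 0
t=5: T̂ = -21 + 3.2·5 = -5; e = -6 − (-5) = -1
t=6: T̂ = -21 + 3.2·6 = -1.8; e = -2.3 − (-1.8) = -0.5
t=7: T̂ = -21 + 3.2·7 = 1.4; e = 4.4 − 1.4 = 3
t=8: T̂ = -21 + 3.2·8 = 4.6; e = 4.1 − 4.6 = -0.5
t=9: T̂ = -21 + 3.2·9 = 7.8; e = 6.8 − 7.8 = -1
SSE = 0 + 1 + 0.25 + 9 + 0.25 + 1 = 11.5
s = √(11.5/4) = √2.875 ≈ 1.696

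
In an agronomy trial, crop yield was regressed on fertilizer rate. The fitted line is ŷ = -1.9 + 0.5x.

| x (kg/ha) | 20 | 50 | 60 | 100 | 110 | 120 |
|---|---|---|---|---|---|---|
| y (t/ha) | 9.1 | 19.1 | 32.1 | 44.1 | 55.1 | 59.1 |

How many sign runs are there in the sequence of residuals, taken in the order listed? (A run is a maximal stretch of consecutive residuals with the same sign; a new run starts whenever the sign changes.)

5 runs

x=20: ŷ = -1.9 + 0.5·20 = 8.1; r = 9.1 − 8.1 = 1
x=50: ŷ = -1.9 + 0.5·50 = 23.1; r = 19.1 − 23.1 = -4
x=60: ŷ = -1.9 + 0.5·60 = 28.1; r = 32.1 − 28.1 = 4
x=100: ŷ = -1.9 + 0.5·100 = 48.1; r = 44.1 − 48.1 = -4
x=110: ŷ = -1.9 + 0.5·110 = 53.1; r = 55.1 − 53.1 = 2
x=120: ŷ = -1.9 + 0.5·120 = 58.1; r = 59.1 − 58.1 = 1
Signs: + − + − + +
Runs: +×1, −×1, +×1, −×1, +×2 → 5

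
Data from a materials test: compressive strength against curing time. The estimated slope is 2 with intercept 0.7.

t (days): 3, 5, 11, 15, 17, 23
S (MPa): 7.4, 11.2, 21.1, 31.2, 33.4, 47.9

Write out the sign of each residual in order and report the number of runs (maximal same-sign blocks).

t=3: ŷ = 0.7 + 2·3 = 6.7; e = 7.4 − 6.7 = 0.7
t=5: ŷ = 0.7 + 2·5 = 10.7; e = 11.2 − 10.7 = 0.5
t=11: ŷ = 0.7 + 2·11 = 22.7; e = 21.1 − 22.7 = -1.6
t=15: ŷ = 0.7 + 2·15 = 30.7; e = 31.2 − 30.7 = 0.5
t=17: ŷ = 0.7 + 2·17 = 34.7; e = 33.4 − 34.7 = -1.3
t=23: ŷ = 0.7 + 2·23 = 46.7; e = 47.9 − 46.7 = 1.2
Signs: + + − + − +
Runs: +×2, −×1, +×1, −×1, +×1 → 5

5 runs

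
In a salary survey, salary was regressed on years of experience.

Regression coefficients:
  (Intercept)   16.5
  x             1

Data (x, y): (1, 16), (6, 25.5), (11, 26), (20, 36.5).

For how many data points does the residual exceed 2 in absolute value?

x=1: ŷ = 16.5 + 1 = 17.5; r = 16 − 17.5 = -1.5
x=6: ŷ = 16.5 + 6 = 22.5; r = 25.5 − 22.5 = 3
x=11: ŷ = 16.5 + 11 = 27.5; r = 26 − 27.5 = -1.5
x=20: ŷ = 16.5 + 20 = 36.5; r = 36.5 − 36.5 = 0
|r| > 2: x=6 (|r|=3) → 1

1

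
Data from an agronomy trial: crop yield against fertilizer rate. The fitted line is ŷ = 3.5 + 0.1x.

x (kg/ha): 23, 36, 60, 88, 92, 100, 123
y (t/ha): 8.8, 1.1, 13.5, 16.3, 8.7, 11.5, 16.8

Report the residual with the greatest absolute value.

e = -6

x=23: ŷ = 3.5 + 0.1·23 = 5.8; e = 8.8 − 5.8 = 3
x=36: ŷ = 3.5 + 0.1·36 = 7.1; e = 1.1 − 7.1 = -6
x=60: ŷ = 3.5 + 0.1·60 = 9.5; e = 13.5 − 9.5 = 4
x=88: ŷ = 3.5 + 0.1·88 = 12.3; e = 16.3 − 12.3 = 4
x=92: ŷ = 3.5 + 0.1·92 = 12.7; e = 8.7 − 12.7 = -4
x=100: ŷ = 3.5 + 0.1·100 = 13.5; e = 11.5 − 13.5 = -2
x=123: ŷ = 3.5 + 0.1·123 = 15.8; e = 16.8 − 15.8 = 1
Largest |e| is 6 at x = 36, residual -6.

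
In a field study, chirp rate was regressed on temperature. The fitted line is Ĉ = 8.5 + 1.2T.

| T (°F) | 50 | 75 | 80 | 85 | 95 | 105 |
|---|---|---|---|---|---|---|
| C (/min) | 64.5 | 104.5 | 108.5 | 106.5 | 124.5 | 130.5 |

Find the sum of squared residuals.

T=50: Ĉ = 8.5 + 1.2·50 = 68.5; e = 64.5 − 68.5 = -4
T=75: Ĉ = 8.5 + 1.2·75 = 98.5; e = 104.5 − 98.5 = 6
T=80: Ĉ = 8.5 + 1.2·80 = 104.5; e = 108.5 − 104.5 = 4
T=85: Ĉ = 8.5 + 1.2·85 = 110.5; e = 106.5 − 110.5 = -4
T=95: Ĉ = 8.5 + 1.2·95 = 122.5; e = 124.5 − 122.5 = 2
T=105: Ĉ = 8.5 + 1.2·105 = 134.5; e = 130.5 − 134.5 = -4
SSE = 16 + 36 + 16 + 16 + 4 + 16 = 104

SSE = 104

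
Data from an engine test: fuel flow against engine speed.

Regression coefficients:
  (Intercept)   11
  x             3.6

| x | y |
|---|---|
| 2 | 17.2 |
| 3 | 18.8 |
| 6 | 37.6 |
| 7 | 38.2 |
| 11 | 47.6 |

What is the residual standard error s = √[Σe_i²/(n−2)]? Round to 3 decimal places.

x=2: ŷ = 11 + 3.6·2 = 18.2; e = 17.2 − 18.2 = -1
x=3: ŷ = 11 + 3.6·3 = 21.8; e = 18.8 − 21.8 = -3
x=6: ŷ = 11 + 3.6·6 = 32.6; e = 37.6 − 32.6 = 5
x=7: ŷ = 11 + 3.6·7 = 36.2; e = 38.2 − 36.2 = 2
x=11: ŷ = 11 + 3.6·11 = 50.6; e = 47.6 − 50.6 = -3
SSE = 1 + 9 + 25 + 4 + 9 = 48
s = √(48/3) = √16 ≈ 4.000

s = 4.000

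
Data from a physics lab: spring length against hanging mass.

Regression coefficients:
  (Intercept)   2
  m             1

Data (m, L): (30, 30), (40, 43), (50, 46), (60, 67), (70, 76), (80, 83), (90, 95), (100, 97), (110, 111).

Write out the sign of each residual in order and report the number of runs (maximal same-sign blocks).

m=30: ŷ = 2 + 30 = 32; r = 30 − 32 = -2
m=40: ŷ = 2 + 40 = 42; r = 43 − 42 = 1
m=50: ŷ = 2 + 50 = 52; r = 46 − 52 = -6
m=60: ŷ = 2 + 60 = 62; r = 67 − 62 = 5
m=70: ŷ = 2 + 70 = 72; r = 76 − 72 = 4
m=80: ŷ = 2 + 80 = 82; r = 83 − 82 = 1
m=90: ŷ = 2 + 90 = 92; r = 95 − 92 = 3
m=100: ŷ = 2 + 100 = 102; r = 97 − 102 = -5
m=110: ŷ = 2 + 110 = 112; r = 111 − 112 = -1
Signs: − + − + + + + − −
Runs: −×1, +×1, −×1, +×4, −×2 → 5

5 runs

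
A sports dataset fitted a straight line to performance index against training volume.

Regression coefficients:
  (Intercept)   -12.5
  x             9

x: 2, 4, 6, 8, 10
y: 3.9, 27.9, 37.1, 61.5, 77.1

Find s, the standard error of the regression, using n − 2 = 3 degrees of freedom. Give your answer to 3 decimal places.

s = 3.892

x=2: ŷ = -12.5 + 9·2 = 5.5; r = 3.9 − 5.5 = -1.6
x=4: ŷ = -12.5 + 9·4 = 23.5; r = 27.9 − 23.5 = 4.4
x=6: ŷ = -12.5 + 9·6 = 41.5; r = 37.1 − 41.5 = -4.4
x=8: ŷ = -12.5 + 9·8 = 59.5; r = 61.5 − 59.5 = 2
x=10: ŷ = -12.5 + 9·10 = 77.5; r = 77.1 − 77.5 = -0.4
SSE = 2.56 + 19.36 + 19.36 + 4 + 0.16 = 45.44
s = √(45.44/3) = √15.1467 ≈ 3.892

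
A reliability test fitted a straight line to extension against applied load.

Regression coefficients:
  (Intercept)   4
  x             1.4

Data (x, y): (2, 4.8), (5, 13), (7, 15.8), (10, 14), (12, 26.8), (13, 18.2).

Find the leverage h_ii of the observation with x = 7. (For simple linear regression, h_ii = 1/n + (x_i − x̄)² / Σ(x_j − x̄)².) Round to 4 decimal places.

h = 0.1817

x̄ = (2 + 5 + 7 + 10 + 12 + 13)/6 = 8.16667
Σ(x − x̄)² = 38.0278 + 10.0278 + 1.36111 + 3.36111 + 14.6944 + 23.3611 = 90.8333
h = 1/6 + (-1.16667)²/90.8333 = 0.166667 + 0.0149847 = 0.1817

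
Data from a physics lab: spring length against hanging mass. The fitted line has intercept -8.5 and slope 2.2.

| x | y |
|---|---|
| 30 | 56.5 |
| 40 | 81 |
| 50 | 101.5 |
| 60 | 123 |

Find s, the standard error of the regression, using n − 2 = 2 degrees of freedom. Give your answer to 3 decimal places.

s = 1.323

x=30: ŷ = -8.5 + 2.2·30 = 57.5; e = 56.5 − 57.5 = -1
x=40: ŷ = -8.5 + 2.2·40 = 79.5; e = 81 − 79.5 = 1.5
x=50: ŷ = -8.5 + 2.2·50 = 101.5; e = 101.5 − 101.5 = 0
x=60: ŷ = -8.5 + 2.2·60 = 123.5; e = 123 − 123.5 = -0.5
SSE = 1 + 2.25 + 0 + 0.25 = 3.5
s = √(3.5/2) = √1.75 ≈ 1.323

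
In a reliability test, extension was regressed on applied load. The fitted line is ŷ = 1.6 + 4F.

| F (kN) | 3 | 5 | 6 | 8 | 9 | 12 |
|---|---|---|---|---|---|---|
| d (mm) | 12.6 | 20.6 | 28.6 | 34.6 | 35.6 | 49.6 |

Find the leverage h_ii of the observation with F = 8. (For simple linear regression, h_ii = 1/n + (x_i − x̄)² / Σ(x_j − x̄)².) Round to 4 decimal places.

h = 0.1803

F̄ = (3 + 5 + 6 + 8 + 9 + 12)/6 = 7.16667
Σ(F − F̄)² = 17.3611 + 4.69444 + 1.36111 + 0.694444 + 3.36111 + 23.3611 = 50.8333
h = 1/6 + (0.833333)²/50.8333 = 0.166667 + 0.0136612 = 0.1803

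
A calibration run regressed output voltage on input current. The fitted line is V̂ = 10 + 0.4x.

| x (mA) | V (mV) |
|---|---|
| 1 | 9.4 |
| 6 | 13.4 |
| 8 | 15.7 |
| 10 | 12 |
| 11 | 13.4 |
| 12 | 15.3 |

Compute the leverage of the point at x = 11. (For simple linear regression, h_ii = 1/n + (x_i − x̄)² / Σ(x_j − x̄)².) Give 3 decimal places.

h = 0.276

x̄ = (1 + 6 + 8 + 10 + 11 + 12)/6 = 8
Σ(x − x̄)² = 49 + 4 + 0 + 4 + 9 + 16 = 82
h = 1/6 + (3)²/82 = 0.166667 + 0.109756 = 0.276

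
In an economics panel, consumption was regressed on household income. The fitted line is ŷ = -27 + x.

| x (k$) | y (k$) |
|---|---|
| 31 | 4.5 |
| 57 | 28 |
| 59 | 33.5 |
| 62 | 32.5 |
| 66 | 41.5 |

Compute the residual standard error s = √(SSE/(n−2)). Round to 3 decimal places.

s = 2.517

x=31: ŷ = -27 + 31 = 4; r = 4.5 − 4 = 0.5
x=57: ŷ = -27 + 57 = 30; r = 28 − 30 = -2
x=59: ŷ = -27 + 59 = 32; r = 33.5 − 32 = 1.5
x=62: ŷ = -27 + 62 = 35; r = 32.5 − 35 = -2.5
x=66: ŷ = -27 + 66 = 39; r = 41.5 − 39 = 2.5
SSE = 0.25 + 4 + 2.25 + 6.25 + 6.25 = 19
s = √(19/3) = √6.33333 ≈ 2.517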